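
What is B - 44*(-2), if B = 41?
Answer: 129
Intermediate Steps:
B - 44*(-2) = 41 - 44*(-2) = 41 + 88 = 129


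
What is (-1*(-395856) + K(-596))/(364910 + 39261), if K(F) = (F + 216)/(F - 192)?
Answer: 77983727/79621687 ≈ 0.97943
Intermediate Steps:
K(F) = (216 + F)/(-192 + F)
(-1*(-395856) + K(-596))/(364910 + 39261) = (-1*(-395856) + (216 - 596)/(-192 - 596))/(364910 + 39261) = (395856 - 380/(-788))/404171 = (395856 - 1/788*(-380))*(1/404171) = (395856 + 95/197)*(1/404171) = (77983727/197)*(1/404171) = 77983727/79621687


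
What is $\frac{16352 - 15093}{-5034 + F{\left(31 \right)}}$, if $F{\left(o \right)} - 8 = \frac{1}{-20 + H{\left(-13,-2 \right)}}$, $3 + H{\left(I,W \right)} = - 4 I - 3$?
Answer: $- \frac{32734}{130675} \approx -0.2505$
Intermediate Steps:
$H{\left(I,W \right)} = -6 - 4 I$ ($H{\left(I,W \right)} = -3 - \left(3 + 4 I\right) = -6 - 4 I$)
$F{\left(o \right)} = \frac{209}{26}$ ($F{\left(o \right)} = 8 + \frac{1}{-20 - -46} = 8 + \frac{1}{-20 + \left(-6 + 52\right)} = 8 + \frac{1}{-20 + 46} = 8 + \frac{1}{26} = \frac{209}{26}$)
$\frac{16352 - 15093}{-5034 + F{\left(31 \right)}} = \frac{16352 - 15093}{-5034 + \frac{209}{26}} = \frac{1259}{- \frac{130675}{26}} = 1259 \left(- \frac{26}{130675}\right) = - \frac{32734}{130675}$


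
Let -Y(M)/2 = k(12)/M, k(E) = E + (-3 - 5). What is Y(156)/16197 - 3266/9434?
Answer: -1031547773/2979648711 ≈ -0.34620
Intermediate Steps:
k(E) = -8 + E (k(E) = E - 8 = -8 + E)
Y(M) = -8/M (Y(M) = -2*(-8 + 12)/M = -8/M)
Y(156)/16197 - 3266/9434 = -8/156/16197 - 3266/9434 = -8*1/156*(1/16197) - 3266*1/9434 = -2/39*1/16197 - 1633/4717 = -2/631683 - 1633/4717 = -1031547773/2979648711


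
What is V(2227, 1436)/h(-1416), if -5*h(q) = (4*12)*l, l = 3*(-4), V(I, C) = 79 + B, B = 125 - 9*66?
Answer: -325/96 ≈ -3.3854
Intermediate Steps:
B = -469 (B = 125 - 1*594 = 125 - 594 = -469)
V(I, C) = -390 (V(I, C) = 79 - 469 = -390)
l = -12
h(q) = 576/5 (h(q) = -4*12*(-12)/5 = -48*(-12)/5 = -⅕*(-576) = 576/5)
V(2227, 1436)/h(-1416) = -390/576/5 = -390*5/576 = -325/96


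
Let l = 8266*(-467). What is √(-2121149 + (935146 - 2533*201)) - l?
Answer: 3860222 + 4*I*√105946 ≈ 3.8602e+6 + 1302.0*I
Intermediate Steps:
l = -3860222
√(-2121149 + (935146 - 2533*201)) - l = √(-2121149 + (935146 - 2533*201)) - 1*(-3860222) = √(-2121149 + (935146 - 509133)) + 3860222 = √(-2121149 + 426013) + 3860222 = √(-1695136) + 3860222 = 4*I*√105946 + 3860222 = 3860222 + 4*I*√105946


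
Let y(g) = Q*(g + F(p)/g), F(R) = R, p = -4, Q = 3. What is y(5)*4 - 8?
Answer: 212/5 ≈ 42.400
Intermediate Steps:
y(g) = -12/g + 3*g (y(g) = 3*(g - 4/g) = -12/g + 3*g)
y(5)*4 - 8 = (-12/5 + 3*5)*4 - 8 = (-12*⅕ + 15)*4 - 8 = (-12/5 + 15)*4 - 8 = (63/5)*4 - 8 = 252/5 - 8 = 212/5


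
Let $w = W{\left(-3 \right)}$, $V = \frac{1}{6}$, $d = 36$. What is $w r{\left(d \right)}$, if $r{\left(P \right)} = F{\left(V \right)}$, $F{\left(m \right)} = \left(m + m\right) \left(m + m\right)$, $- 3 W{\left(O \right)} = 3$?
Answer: $- \frac{1}{9} \approx -0.11111$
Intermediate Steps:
$W{\left(O \right)} = -1$ ($W{\left(O \right)} = \left(- \frac{1}{3}\right) 3 = -1$)
$V = \frac{1}{6} \approx 0.16667$
$w = -1$
$F{\left(m \right)} = 4 m^{2}$ ($F{\left(m \right)} = 2 m 2 m = 4 m^{2}$)
$r{\left(P \right)} = \frac{1}{9}$ ($r{\left(P \right)} = \frac{4}{36} = 4 \cdot \frac{1}{36} = \frac{1}{9}$)
$w r{\left(d \right)} = \left(-1\right) \frac{1}{9} = - \frac{1}{9}$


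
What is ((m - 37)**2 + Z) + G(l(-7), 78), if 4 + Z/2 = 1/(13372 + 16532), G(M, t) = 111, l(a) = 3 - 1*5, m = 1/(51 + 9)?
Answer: 3298636253/2242800 ≈ 1470.8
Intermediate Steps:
m = 1/60 ≈ 0.016667
l(a) = -2 (l(a) = 3 - 5 = -2)
Z = -119615/14952 (Z = -8 + 2/(13372 + 16532) = -8 + 2/29904 = -8 + 2*(1/29904) = -8 + 1/14952 = -119615/14952 ≈ -7.9999)
((m - 37)**2 + Z) + G(l(-7), 78) = ((1/60 - 37)**2 - 119615/14952) + 111 = ((-2219/60)**2 - 119615/14952) + 111 = (4923961/3600 - 119615/14952) + 111 = 3049685453/2242800 + 111 = 3298636253/2242800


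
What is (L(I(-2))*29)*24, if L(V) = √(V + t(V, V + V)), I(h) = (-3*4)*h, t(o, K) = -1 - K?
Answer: 3480*I ≈ 3480.0*I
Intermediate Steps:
I(h) = -12*h
L(V) = √(-1 - V) (L(V) = √(V + (-1 - (V + V))) = √(V + (-1 - 2*V)) = √(-1 - V))
(L(I(-2))*29)*24 = (√(-1 - (-12)*(-2))*29)*24 = (√(-1 - 1*24)*29)*24 = (√(-1 - 24)*29)*24 = (√(-25)*29)*24 = ((5*I)*29)*24 = (145*I)*24 = 3480*I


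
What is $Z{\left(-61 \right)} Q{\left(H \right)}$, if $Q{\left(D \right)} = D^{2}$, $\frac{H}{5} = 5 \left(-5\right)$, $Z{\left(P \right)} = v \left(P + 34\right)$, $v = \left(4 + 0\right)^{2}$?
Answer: $-6750000$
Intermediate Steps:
$v = 16$ ($v = 4^{2} = 16$)
$Z{\left(P \right)} = 544 + 16 P$ ($Z{\left(P \right)} = 16 \left(P + 34\right) = 16 \left(34 + P\right) = 544 + 16 P$)
$H = -125$ ($H = 5 \cdot 5 \left(-5\right) = 5 \left(-25\right) = -125$)
$Z{\left(-61 \right)} Q{\left(H \right)} = \left(544 + 16 \left(-61\right)\right) \left(-125\right)^{2} = \left(544 - 976\right) 15625 = \left(-432\right) 15625 = -6750000$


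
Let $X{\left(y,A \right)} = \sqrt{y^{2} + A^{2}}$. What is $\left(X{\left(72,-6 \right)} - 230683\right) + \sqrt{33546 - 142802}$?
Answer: $-230683 + 6 \sqrt{145} + 2 i \sqrt{27314} \approx -2.3061 \cdot 10^{5} + 330.54 i$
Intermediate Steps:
$X{\left(y,A \right)} = \sqrt{A^{2} + y^{2}}$
$\left(X{\left(72,-6 \right)} - 230683\right) + \sqrt{33546 - 142802} = \left(\sqrt{\left(-6\right)^{2} + 72^{2}} - 230683\right) + \sqrt{33546 - 142802} = \left(\sqrt{36 + 5184} - 230683\right) + \sqrt{-109256} = \left(\sqrt{5220} - 230683\right) + 2 i \sqrt{27314} = \left(6 \sqrt{145} - 230683\right) + 2 i \sqrt{27314} = \left(-230683 + 6 \sqrt{145}\right) + 2 i \sqrt{27314} = -230683 + 6 \sqrt{145} + 2 i \sqrt{27314}$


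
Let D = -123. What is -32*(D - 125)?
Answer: 7936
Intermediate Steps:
-32*(D - 125) = -32*(-123 - 125) = -32*(-248) = 7936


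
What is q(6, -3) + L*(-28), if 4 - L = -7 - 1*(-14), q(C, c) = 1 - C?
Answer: 79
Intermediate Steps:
L = -3 (L = 4 - (-7 - 1*(-14)) = 4 - (-7 + 14) = 4 - 1*7 = 4 - 7 = -3)
q(6, -3) + L*(-28) = (1 - 1*6) - 3*(-28) = (1 - 6) + 84 = -5 + 84 = 79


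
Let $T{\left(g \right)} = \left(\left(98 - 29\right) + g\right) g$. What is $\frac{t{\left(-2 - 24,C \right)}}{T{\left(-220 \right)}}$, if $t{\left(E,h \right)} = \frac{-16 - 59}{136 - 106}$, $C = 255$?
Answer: $- \frac{1}{13288} \approx -7.5256 \cdot 10^{-5}$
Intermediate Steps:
$t{\left(E,h \right)} = - \frac{5}{2}$ ($t{\left(E,h \right)} = - \frac{75}{30} = \left(-75\right) \frac{1}{30} = - \frac{5}{2}$)
$T{\left(g \right)} = g \left(69 + g\right)$ ($T{\left(g \right)} = \left(69 + g\right) g = g \left(69 + g\right)$)
$\frac{t{\left(-2 - 24,C \right)}}{T{\left(-220 \right)}} = - \frac{5}{2 \left(- 220 \left(69 - 220\right)\right)} = - \frac{5}{2 \left(\left(-220\right) \left(-151\right)\right)} = - \frac{5}{2 \cdot 33220} = \left(- \frac{5}{2}\right) \frac{1}{33220} = - \frac{1}{13288}$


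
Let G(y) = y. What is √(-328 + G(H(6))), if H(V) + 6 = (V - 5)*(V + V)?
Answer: I*√322 ≈ 17.944*I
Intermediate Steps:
H(V) = -6 + 2*V*(-5 + V) (H(V) = -6 + (V - 5)*(V + V) = -6 + (-5 + V)*(2*V) = -6 + 2*V*(-5 + V))
√(-328 + G(H(6))) = √(-328 + (-6 - 10*6 + 2*6²)) = √(-328 + (-6 - 60 + 2*36)) = √(-328 + (-6 - 60 + 72)) = √(-328 + 6) = √(-322) = I*√322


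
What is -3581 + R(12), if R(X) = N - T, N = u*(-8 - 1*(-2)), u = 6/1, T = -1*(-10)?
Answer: -3627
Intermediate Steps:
T = 10
u = 6 (u = 6*1 = 6)
N = -36 (N = 6*(-8 - 1*(-2)) = 6*(-8 + 2) = 6*(-6) = -36)
R(X) = -46 (R(X) = -36 - 1*10 = -36 - 10 = -46)
-3581 + R(12) = -3581 - 46 = -3627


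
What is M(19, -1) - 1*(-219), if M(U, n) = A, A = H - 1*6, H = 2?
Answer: 215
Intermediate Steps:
A = -4 (A = 2 - 1*6 = 2 - 6 = -4)
M(U, n) = -4
M(19, -1) - 1*(-219) = -4 - 1*(-219) = -4 + 219 = 215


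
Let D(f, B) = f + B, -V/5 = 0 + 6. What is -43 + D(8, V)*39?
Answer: -901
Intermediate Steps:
V = -30 (V = -5*(0 + 6) = -5*6 = -30)
D(f, B) = B + f
-43 + D(8, V)*39 = -43 + (-30 + 8)*39 = -43 - 22*39 = -43 - 858 = -901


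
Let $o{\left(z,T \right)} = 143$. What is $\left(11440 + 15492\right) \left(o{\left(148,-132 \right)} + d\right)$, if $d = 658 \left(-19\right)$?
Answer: $-332852588$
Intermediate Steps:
$d = -12502$
$\left(11440 + 15492\right) \left(o{\left(148,-132 \right)} + d\right) = \left(11440 + 15492\right) \left(143 - 12502\right) = 26932 \left(-12359\right) = -332852588$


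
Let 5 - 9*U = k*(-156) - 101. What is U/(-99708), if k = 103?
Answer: -8087/448686 ≈ -0.018024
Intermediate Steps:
U = 16174/9 (U = 5/9 - (103*(-156) - 101)/9 = 5/9 - (-16068 - 101)/9 = 5/9 - ⅑*(-16169) = 5/9 + 16169/9 = 16174/9 ≈ 1797.1)
U/(-99708) = (16174/9)/(-99708) = (16174/9)*(-1/99708) = -8087/448686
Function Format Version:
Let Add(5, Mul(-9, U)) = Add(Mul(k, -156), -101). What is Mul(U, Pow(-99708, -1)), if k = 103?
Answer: Rational(-8087, 448686) ≈ -0.018024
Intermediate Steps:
U = Rational(16174, 9) (U = Add(Rational(5, 9), Mul(Rational(-1, 9), Add(Mul(103, -156), -101))) = Add(Rational(5, 9), Mul(Rational(-1, 9), Add(-16068, -101))) = Add(Rational(5, 9), Mul(Rational(-1, 9), -16169)) = Add(Rational(5, 9), Rational(16169, 9)) = Rational(16174, 9) ≈ 1797.1)
Mul(U, Pow(-99708, -1)) = Mul(Rational(16174, 9), Pow(-99708, -1)) = Mul(Rational(16174, 9), Rational(-1, 99708)) = Rational(-8087, 448686)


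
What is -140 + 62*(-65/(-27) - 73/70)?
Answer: -52351/945 ≈ -55.398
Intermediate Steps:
-140 + 62*(-65/(-27) - 73/70) = -140 + 62*(-65*(-1/27) - 73*1/70) = -140 + 62*(65/27 - 73/70) = -140 + 62*(2579/1890) = -140 + 79949/945 = -52351/945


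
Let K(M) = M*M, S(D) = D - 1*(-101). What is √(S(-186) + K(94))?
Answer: √8751 ≈ 93.547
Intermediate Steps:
S(D) = 101 + D (S(D) = D + 101 = 101 + D)
K(M) = M²
√(S(-186) + K(94)) = √((101 - 186) + 94²) = √(-85 + 8836) = √8751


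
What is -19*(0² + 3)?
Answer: -57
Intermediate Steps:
-19*(0² + 3) = -19*(0 + 3) = -19*3 = -57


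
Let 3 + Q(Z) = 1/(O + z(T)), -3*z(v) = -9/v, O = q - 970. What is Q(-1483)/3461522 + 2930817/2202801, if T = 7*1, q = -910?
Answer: 22246471597361590/16720450921319359 ≈ 1.3305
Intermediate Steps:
T = 7
O = -1880 (O = -910 - 970 = -1880)
z(v) = 3/v (z(v) = -(-3)/v = 3/v)
Q(Z) = -39478/13157 (Q(Z) = -3 + 1/(-1880 + 3/7) = -3 + 1/(-13157/7) = -3 - 7/13157 = -39478/13157)
Q(-1483)/3461522 + 2930817/2202801 = -39478/13157/3461522 + 2930817/2202801 = -39478/13157*1/3461522 + 2930817*(1/2202801) = -19739/22771622477 + 976939/734267 = 22246471597361590/16720450921319359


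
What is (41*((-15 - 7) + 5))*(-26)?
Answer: 18122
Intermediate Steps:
(41*((-15 - 7) + 5))*(-26) = (41*(-22 + 5))*(-26) = (41*(-17))*(-26) = -697*(-26) = 18122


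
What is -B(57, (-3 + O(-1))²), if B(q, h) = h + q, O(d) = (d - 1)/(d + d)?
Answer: -61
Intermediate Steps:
O(d) = (-1 + d)/(2*d) (O(d) = (-1 + d)/((2*d)) = (-1 + d)*(1/(2*d)) = (-1 + d)/(2*d))
-B(57, (-3 + O(-1))²) = -((-3 + (½)*(-1 - 1)/(-1))² + 57) = -((-3 + (½)*(-1)*(-2))² + 57) = -((-3 + 1)² + 57) = -((-2)² + 57) = -(4 + 57) = -1*61 = -61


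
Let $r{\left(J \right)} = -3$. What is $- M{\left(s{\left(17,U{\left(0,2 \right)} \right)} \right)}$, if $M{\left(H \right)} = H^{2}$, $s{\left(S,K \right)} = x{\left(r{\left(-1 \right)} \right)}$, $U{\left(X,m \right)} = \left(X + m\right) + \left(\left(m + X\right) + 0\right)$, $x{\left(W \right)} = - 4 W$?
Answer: $-144$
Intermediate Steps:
$U{\left(X,m \right)} = 2 X + 2 m$ ($U{\left(X,m \right)} = \left(X + m\right) + \left(\left(X + m\right) + 0\right) = \left(X + m\right) + \left(X + m\right) = 2 X + 2 m$)
$s{\left(S,K \right)} = 12$ ($s{\left(S,K \right)} = \left(-4\right) \left(-3\right) = 12$)
$- M{\left(s{\left(17,U{\left(0,2 \right)} \right)} \right)} = - 12^{2} = \left(-1\right) 144 = -144$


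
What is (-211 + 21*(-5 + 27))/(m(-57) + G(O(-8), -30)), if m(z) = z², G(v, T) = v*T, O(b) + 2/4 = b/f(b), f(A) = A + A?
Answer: 251/3249 ≈ 0.077255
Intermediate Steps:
f(A) = 2*A
O(b) = 0 (O(b) = -½ + b/((2*b)) = -½ + b*(1/(2*b)) = -½ + ½ = 0)
G(v, T) = T*v
(-211 + 21*(-5 + 27))/(m(-57) + G(O(-8), -30)) = (-211 + 21*(-5 + 27))/((-57)² - 30*0) = (-211 + 21*22)/(3249 + 0) = (-211 + 462)/3249 = 251*(1/3249) = 251/3249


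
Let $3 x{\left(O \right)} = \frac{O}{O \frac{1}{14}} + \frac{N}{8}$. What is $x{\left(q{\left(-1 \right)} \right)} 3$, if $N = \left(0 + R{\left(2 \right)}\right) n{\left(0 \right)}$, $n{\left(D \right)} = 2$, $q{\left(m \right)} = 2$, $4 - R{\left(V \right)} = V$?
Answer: $\frac{29}{2} \approx 14.5$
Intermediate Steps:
$R{\left(V \right)} = 4 - V$
$N = 4$ ($N = \left(0 + \left(4 - 2\right)\right) 2 = \left(0 + 2\right) 2 = 2 \cdot 2 = 4$)
$x{\left(O \right)} = \frac{29}{6}$ ($x{\left(O \right)} = \frac{\frac{O}{O \frac{1}{14}} + \frac{4}{8}}{3} = \frac{\frac{O}{O \frac{1}{14}} + 4 \cdot \frac{1}{8}}{3} = \frac{\frac{O}{\frac{1}{14} O} + \frac{1}{2}}{3} = \frac{O \frac{14}{O} + \frac{1}{2}}{3} = \frac{14 + \frac{1}{2}}{3} = \frac{1}{3} \cdot \frac{29}{2} = \frac{29}{6}$)
$x{\left(q{\left(-1 \right)} \right)} 3 = \frac{29}{6} \cdot 3 = \frac{29}{2}$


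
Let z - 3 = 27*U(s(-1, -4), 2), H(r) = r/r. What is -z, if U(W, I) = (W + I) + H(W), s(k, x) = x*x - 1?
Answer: -489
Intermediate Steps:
s(k, x) = -1 + x² (s(k, x) = x² - 1 = -1 + x²)
H(r) = 1
U(W, I) = 1 + I + W (U(W, I) = (W + I) + 1 = (I + W) + 1 = 1 + I + W)
z = 489 (z = 3 + 27*(1 + 2 + (-1 + (-4)²)) = 3 + 27*(1 + 2 + (-1 + 16)) = 3 + 27*(1 + 2 + 15) = 3 + 27*18 = 3 + 486 = 489)
-z = -1*489 = -489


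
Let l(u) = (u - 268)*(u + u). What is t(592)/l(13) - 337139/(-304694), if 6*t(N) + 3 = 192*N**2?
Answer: -17512110321/10359596 ≈ -1690.4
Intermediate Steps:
t(N) = -1/2 + 32*N**2 (t(N) = -1/2 + (192*N**2)/6 = -1/2 + 32*N**2)
l(u) = 2*u*(-268 + u) (l(u) = (-268 + u)*(2*u) = 2*u*(-268 + u))
t(592)/l(13) - 337139/(-304694) = (-1/2 + 32*592**2)/((2*13*(-268 + 13))) - 337139/(-304694) = (-1/2 + 32*350464)/((2*13*(-255))) - 337139*(-1/304694) = (-1/2 + 11214848)/(-6630) + 337139/304694 = (22429695/2)*(-1/6630) + 337139/304694 = -1495313/884 + 337139/304694 = -17512110321/10359596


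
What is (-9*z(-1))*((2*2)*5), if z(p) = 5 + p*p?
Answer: -1080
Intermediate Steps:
z(p) = 5 + p²
(-9*z(-1))*((2*2)*5) = (-9*(5 + (-1)²))*((2*2)*5) = (-9*(5 + 1))*(4*5) = -9*6*20 = -54*20 = -1080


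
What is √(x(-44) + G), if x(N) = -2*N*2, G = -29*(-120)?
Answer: 2*√914 ≈ 60.465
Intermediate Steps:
G = 3480
x(N) = -4*N
√(x(-44) + G) = √(-4*(-44) + 3480) = √(176 + 3480) = √3656 = 2*√914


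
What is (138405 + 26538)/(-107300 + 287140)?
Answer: 164943/179840 ≈ 0.91716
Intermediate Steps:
(138405 + 26538)/(-107300 + 287140) = 164943/179840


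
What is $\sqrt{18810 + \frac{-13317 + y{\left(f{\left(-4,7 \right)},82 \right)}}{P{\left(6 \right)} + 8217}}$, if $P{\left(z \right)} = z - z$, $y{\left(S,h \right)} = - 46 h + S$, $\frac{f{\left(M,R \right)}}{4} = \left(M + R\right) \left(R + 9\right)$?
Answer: $\frac{7 \sqrt{2879581001}}{2739} \approx 137.14$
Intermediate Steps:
$f{\left(M,R \right)} = 4 \left(9 + R\right) \left(M + R\right)$ ($f{\left(M,R \right)} = 4 \left(M + R\right) \left(R + 9\right) = 4 \left(M + R\right) \left(9 + R\right) = 4 \left(9 + R\right) \left(M + R\right)$)
$y{\left(S,h \right)} = S - 46 h$
$P{\left(z \right)} = 0$
$\sqrt{18810 + \frac{-13317 + y{\left(f{\left(-4,7 \right)},82 \right)}}{P{\left(6 \right)} + 8217}} = \sqrt{18810 + \frac{-13317 + \left(\left(4 \cdot 7^{2} + 36 \left(-4\right) + 36 \cdot 7 + 4 \left(-4\right) 7\right) - 3772\right)}{0 + 8217}} = \sqrt{18810 + \frac{-13317 + \left(\left(4 \cdot 49 - 144 + 252 - 112\right) - 3772\right)}{8217}} = \sqrt{18810 + \left(-13317 + \left(\left(196 - 144 + 252 - 112\right) - 3772\right)\right) \frac{1}{8217}} = \sqrt{18810 + \left(-13317 + \left(192 - 3772\right)\right) \frac{1}{8217}} = \sqrt{18810 + \left(-13317 - 3580\right) \frac{1}{8217}} = \sqrt{18810 - \frac{16897}{8217}} = \sqrt{\frac{154544873}{8217}} = \frac{7 \sqrt{2879581001}}{2739}$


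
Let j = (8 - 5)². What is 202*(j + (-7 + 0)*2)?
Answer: -1010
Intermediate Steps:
j = 9 (j = 3² = 9)
202*(j + (-7 + 0)*2) = 202*(9 + (-7 + 0)*2) = 202*(9 - 7*2) = 202*(9 - 14) = 202*(-5) = -1010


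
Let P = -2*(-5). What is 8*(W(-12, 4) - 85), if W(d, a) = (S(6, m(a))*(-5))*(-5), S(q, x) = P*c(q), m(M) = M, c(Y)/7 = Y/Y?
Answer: 13320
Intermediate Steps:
c(Y) = 7 (c(Y) = 7*(Y/Y) = 7*1 = 7)
P = 10
S(q, x) = 70 (S(q, x) = 10*7 = 70)
W(d, a) = 1750 (W(d, a) = (70*(-5))*(-5) = -350*(-5) = 1750)
8*(W(-12, 4) - 85) = 8*(1750 - 85) = 8*1665 = 13320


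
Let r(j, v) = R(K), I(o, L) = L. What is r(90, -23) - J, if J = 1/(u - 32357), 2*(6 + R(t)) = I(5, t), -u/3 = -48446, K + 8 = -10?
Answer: -1694716/112981 ≈ -15.000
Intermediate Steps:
K = -18 (K = -8 - 10 = -18)
u = 145338 (u = -3*(-48446) = 145338)
R(t) = -6 + t/2
r(j, v) = -15 (r(j, v) = -6 + (½)*(-18) = -6 - 9 = -15)
J = 1/112981 (J = 1/(145338 - 32357) = 1/112981 ≈ 8.8510e-6)
r(90, -23) - J = -15 - 1*1/112981 = -15 - 1/112981 = -1694716/112981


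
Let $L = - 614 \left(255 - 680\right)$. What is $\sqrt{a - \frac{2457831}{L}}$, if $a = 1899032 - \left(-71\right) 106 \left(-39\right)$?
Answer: $\frac{\sqrt{4373078012039822}}{52190} \approx 1267.1$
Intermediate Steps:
$L = 260950$ ($L = \left(-614\right) \left(-425\right) = 260950$)
$a = 1605518$ ($a = 1899032 - \left(-7526\right) \left(-39\right) = 1899032 - 293514 = 1605518$)
$\sqrt{a - \frac{2457831}{L}} = \sqrt{1605518 - \frac{2457831}{260950}} = \sqrt{\frac{418957464269}{260950}} = \frac{\sqrt{4373078012039822}}{52190}$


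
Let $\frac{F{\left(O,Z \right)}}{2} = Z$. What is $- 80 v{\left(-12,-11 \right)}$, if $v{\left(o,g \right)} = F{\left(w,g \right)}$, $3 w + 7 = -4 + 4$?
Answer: $1760$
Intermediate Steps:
$w = - \frac{7}{3}$ ($w = - \frac{7}{3} + \frac{-4 + 4}{3} = - \frac{7}{3} + \frac{1}{3} \cdot 0 = - \frac{7}{3} + 0 = - \frac{7}{3} \approx -2.3333$)
$F{\left(O,Z \right)} = 2 Z$
$v{\left(o,g \right)} = 2 g$
$- 80 v{\left(-12,-11 \right)} = - 80 \cdot 2 \left(-11\right) = \left(-80\right) \left(-22\right) = 1760$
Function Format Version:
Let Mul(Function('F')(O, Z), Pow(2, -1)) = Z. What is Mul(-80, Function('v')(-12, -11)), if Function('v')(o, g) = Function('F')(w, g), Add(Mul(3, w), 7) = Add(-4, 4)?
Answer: 1760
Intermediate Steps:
w = Rational(-7, 3) (w = Add(Rational(-7, 3), Mul(Rational(1, 3), Add(-4, 4))) = Add(Rational(-7, 3), Mul(Rational(1, 3), 0)) = Add(Rational(-7, 3), 0) = Rational(-7, 3) ≈ -2.3333)
Function('F')(O, Z) = Mul(2, Z)
Function('v')(o, g) = Mul(2, g)
Mul(-80, Function('v')(-12, -11)) = Mul(-80, Mul(2, -11)) = Mul(-80, -22) = 1760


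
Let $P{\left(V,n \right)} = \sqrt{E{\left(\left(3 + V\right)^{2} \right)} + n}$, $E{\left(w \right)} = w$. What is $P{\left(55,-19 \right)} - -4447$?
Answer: $4447 + \sqrt{3345} \approx 4504.8$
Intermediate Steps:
$P{\left(V,n \right)} = \sqrt{n + \left(3 + V\right)^{2}}$ ($P{\left(V,n \right)} = \sqrt{\left(3 + V\right)^{2} + n} = \sqrt{n + \left(3 + V\right)^{2}}$)
$P{\left(55,-19 \right)} - -4447 = \sqrt{-19 + \left(3 + 55\right)^{2}} - -4447 = \sqrt{-19 + 58^{2}} + 4447 = \sqrt{-19 + 3364} + 4447 = \sqrt{3345} + 4447 = 4447 + \sqrt{3345}$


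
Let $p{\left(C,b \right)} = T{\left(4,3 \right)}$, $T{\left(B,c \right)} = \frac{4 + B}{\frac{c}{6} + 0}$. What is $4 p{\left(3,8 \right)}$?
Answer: $64$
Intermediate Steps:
$T{\left(B,c \right)} = \frac{6 \left(4 + B\right)}{c}$ ($T{\left(B,c \right)} = \frac{4 + B}{c \frac{1}{6} + 0} = \frac{4 + B}{\frac{c}{6} + 0} = \frac{4 + B}{\frac{1}{6} c} = \left(4 + B\right) \frac{6}{c} = \frac{6 \left(4 + B\right)}{c}$)
$p{\left(C,b \right)} = 16$ ($p{\left(C,b \right)} = \frac{6 \left(4 + 4\right)}{3} = 6 \cdot \frac{1}{3} \cdot 8 = 16$)
$4 p{\left(3,8 \right)} = 4 \cdot 16 = 64$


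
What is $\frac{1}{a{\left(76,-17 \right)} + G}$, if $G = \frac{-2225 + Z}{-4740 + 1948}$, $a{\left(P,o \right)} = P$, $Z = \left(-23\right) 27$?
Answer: $\frac{1396}{107519} \approx 0.012984$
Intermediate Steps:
$Z = -621$
$G = \frac{1423}{1396}$ ($G = \frac{-2225 - 621}{-4740 + 1948} = - \frac{2846}{-2792} = \left(-2846\right) \left(- \frac{1}{2792}\right) = \frac{1423}{1396} \approx 1.0193$)
$\frac{1}{a{\left(76,-17 \right)} + G} = \frac{1}{76 + \frac{1423}{1396}} = \frac{1}{\frac{107519}{1396}} = \frac{1396}{107519}$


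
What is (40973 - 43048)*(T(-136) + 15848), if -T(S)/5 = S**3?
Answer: -26130740600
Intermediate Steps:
T(S) = -5*S**3
(40973 - 43048)*(T(-136) + 15848) = (40973 - 43048)*(-5*(-136)**3 + 15848) = -2075*(-5*(-2515456) + 15848) = -2075*(12577280 + 15848) = -2075*12593128 = -26130740600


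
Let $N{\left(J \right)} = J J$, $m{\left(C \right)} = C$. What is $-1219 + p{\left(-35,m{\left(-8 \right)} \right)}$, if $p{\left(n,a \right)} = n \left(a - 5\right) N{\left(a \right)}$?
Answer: $27901$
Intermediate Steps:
$N{\left(J \right)} = J^{2}$
$p{\left(n,a \right)} = n a^{2} \left(-5 + a\right)$ ($p{\left(n,a \right)} = n \left(a - 5\right) a^{2} = n \left(-5 + a\right) a^{2} = n a^{2} \left(-5 + a\right)$)
$-1219 + p{\left(-35,m{\left(-8 \right)} \right)} = -1219 - 35 \left(-8\right)^{2} \left(-5 - 8\right) = -1219 - 2240 \left(-13\right) = -1219 + 29120 = 27901$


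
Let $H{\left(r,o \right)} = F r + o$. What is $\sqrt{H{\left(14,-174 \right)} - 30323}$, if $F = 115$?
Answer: $i \sqrt{28887} \approx 169.96 i$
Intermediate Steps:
$H{\left(r,o \right)} = o + 115 r$ ($H{\left(r,o \right)} = 115 r + o = o + 115 r$)
$\sqrt{H{\left(14,-174 \right)} - 30323} = \sqrt{\left(-174 + 115 \cdot 14\right) - 30323} = \sqrt{\left(-174 + 1610\right) - 30323} = \sqrt{1436 - 30323} = \sqrt{-28887} = i \sqrt{28887}$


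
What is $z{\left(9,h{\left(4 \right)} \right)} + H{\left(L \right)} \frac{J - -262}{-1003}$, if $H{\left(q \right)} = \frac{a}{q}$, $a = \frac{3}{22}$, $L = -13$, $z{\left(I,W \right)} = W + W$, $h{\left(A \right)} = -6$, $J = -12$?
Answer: $- \frac{1720773}{143429} \approx -11.997$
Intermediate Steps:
$z{\left(I,W \right)} = 2 W$
$a = \frac{3}{22}$ ($a = 3 \cdot \frac{1}{22} = \frac{3}{22} \approx 0.13636$)
$H{\left(q \right)} = \frac{3}{22 q}$
$z{\left(9,h{\left(4 \right)} \right)} + H{\left(L \right)} \frac{J - -262}{-1003} = 2 \left(-6\right) + \frac{3}{22 \left(-13\right)} \frac{-12 - -262}{-1003} = -12 + \frac{3}{22} \left(- \frac{1}{13}\right) \left(-12 + 262\right) \left(- \frac{1}{1003}\right) = -12 - \frac{3 \cdot 250 \left(- \frac{1}{1003}\right)}{286} = -12 - - \frac{375}{143429} = -12 + \frac{375}{143429} = - \frac{1720773}{143429}$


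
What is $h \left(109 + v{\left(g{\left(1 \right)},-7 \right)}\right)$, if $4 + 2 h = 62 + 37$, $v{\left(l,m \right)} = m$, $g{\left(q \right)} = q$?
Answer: $4845$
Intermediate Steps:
$h = \frac{95}{2}$ ($h = -2 + \frac{62 + 37}{2} = -2 + \frac{1}{2} \cdot 99 = -2 + \frac{99}{2} = \frac{95}{2} \approx 47.5$)
$h \left(109 + v{\left(g{\left(1 \right)},-7 \right)}\right) = \frac{95 \left(109 - 7\right)}{2} = \frac{95}{2} \cdot 102 = 4845$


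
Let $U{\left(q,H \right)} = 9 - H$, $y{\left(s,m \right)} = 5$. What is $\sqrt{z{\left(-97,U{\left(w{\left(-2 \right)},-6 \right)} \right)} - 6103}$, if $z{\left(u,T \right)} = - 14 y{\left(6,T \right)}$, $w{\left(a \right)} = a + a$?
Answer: $i \sqrt{6173} \approx 78.568 i$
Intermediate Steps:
$w{\left(a \right)} = 2 a$
$z{\left(u,T \right)} = -70$ ($z{\left(u,T \right)} = \left(-14\right) 5 = -70$)
$\sqrt{z{\left(-97,U{\left(w{\left(-2 \right)},-6 \right)} \right)} - 6103} = \sqrt{-70 - 6103} = \sqrt{-6173} = i \sqrt{6173}$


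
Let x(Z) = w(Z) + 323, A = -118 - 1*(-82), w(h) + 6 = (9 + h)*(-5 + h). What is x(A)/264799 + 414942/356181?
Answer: 36794476134/31438790873 ≈ 1.1704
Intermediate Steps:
w(h) = -6 + (-5 + h)*(9 + h) (w(h) = -6 + (9 + h)*(-5 + h) = -6 + (-5 + h)*(9 + h))
A = -36 (A = -118 + 82 = -36)
x(Z) = 272 + Z² + 4*Z (x(Z) = (-51 + Z² + 4*Z) + 323 = 272 + Z² + 4*Z)
x(A)/264799 + 414942/356181 = (272 + (-36)² + 4*(-36))/264799 + 414942/356181 = (272 + 1296 - 144)*(1/264799) + 414942*(1/356181) = 1424*(1/264799) + 138314/118727 = 1424/264799 + 138314/118727 = 36794476134/31438790873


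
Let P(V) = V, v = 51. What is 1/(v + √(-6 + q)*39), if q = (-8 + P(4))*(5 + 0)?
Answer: 17/14049 - 13*I*√26/14049 ≈ 0.0012101 - 0.0047183*I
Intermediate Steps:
q = -20 (q = (-8 + 4)*(5 + 0) = -4*5 = -20)
1/(v + √(-6 + q)*39) = 1/(51 + √(-6 - 20)*39) = 1/(51 + √(-26)*39) = 1/(51 + (I*√26)*39) = 1/(51 + 39*I*√26)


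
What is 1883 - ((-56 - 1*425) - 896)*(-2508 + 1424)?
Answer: -1490785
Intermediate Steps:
1883 - ((-56 - 1*425) - 896)*(-2508 + 1424) = 1883 - ((-56 - 425) - 896)*(-1084) = 1883 - (-481 - 896)*(-1084) = 1883 - (-1377)*(-1084) = 1883 - 1*1492668 = 1883 - 1492668 = -1490785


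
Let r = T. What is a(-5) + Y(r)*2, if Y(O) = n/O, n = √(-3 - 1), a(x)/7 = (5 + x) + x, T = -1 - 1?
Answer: -35 - 2*I ≈ -35.0 - 2.0*I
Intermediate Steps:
T = -2
a(x) = 35 + 14*x (a(x) = 7*((5 + x) + x) = 7*(5 + 2*x) = 35 + 14*x)
r = -2
n = 2*I (n = √(-4) = 2*I ≈ 2.0*I)
Y(O) = 2*I/O (Y(O) = (2*I)/O = 2*I/O)
a(-5) + Y(r)*2 = (35 + 14*(-5)) + (2*I/(-2))*2 = (35 - 70) + (2*I*(-½))*2 = -35 - I*2 = -35 - 2*I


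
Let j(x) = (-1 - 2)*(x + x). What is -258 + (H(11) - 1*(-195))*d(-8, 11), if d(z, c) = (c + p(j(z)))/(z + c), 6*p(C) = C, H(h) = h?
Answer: 3140/3 ≈ 1046.7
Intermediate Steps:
j(x) = -6*x
p(C) = C/6
d(z, c) = (c - z)/(c + z) (d(z, c) = (c + (-6*z)/6)/(z + c) = (c - z)/(c + z))
-258 + (H(11) - 1*(-195))*d(-8, 11) = -258 + (11 - 1*(-195))*((11 - 1*(-8))/(11 - 8)) = -258 + (11 + 195)*((11 + 8)/3) = -258 + 206*((1/3)*19) = -258 + 206*(19/3) = -258 + 3914/3 = 3140/3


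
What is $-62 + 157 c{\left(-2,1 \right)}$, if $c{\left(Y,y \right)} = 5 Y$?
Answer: $-1632$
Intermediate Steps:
$-62 + 157 c{\left(-2,1 \right)} = -62 + 157 \cdot 5 \left(-2\right) = -62 + 157 \left(-10\right) = -62 - 1570 = -1632$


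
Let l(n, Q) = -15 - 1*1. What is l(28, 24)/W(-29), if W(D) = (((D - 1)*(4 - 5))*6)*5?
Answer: -4/225 ≈ -0.017778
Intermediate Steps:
l(n, Q) = -16 (l(n, Q) = -15 - 1 = -16)
W(D) = 30 - 30*D (W(D) = (((-1 + D)*(-1))*6)*5 = ((1 - D)*6)*5 = (6 - 6*D)*5 = 30 - 30*D)
l(28, 24)/W(-29) = -16/(30 - 30*(-29)) = -16/(30 + 870) = -16/900 = -16*1/900 = -4/225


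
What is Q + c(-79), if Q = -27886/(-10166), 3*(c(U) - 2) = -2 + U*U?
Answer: 31785164/15249 ≈ 2084.4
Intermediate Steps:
c(U) = 4/3 + U²/3 (c(U) = 2 + (-2 + U*U)/3 = 2 + (-2 + U²)/3 = 2 + (-⅔ + U²/3) = 4/3 + U²/3)
Q = 13943/5083 (Q = -27886*(-1/10166) = 13943/5083 ≈ 2.7431)
Q + c(-79) = 13943/5083 + (4/3 + (⅓)*(-79)²) = 13943/5083 + (4/3 + (⅓)*6241) = 13943/5083 + (4/3 + 6241/3) = 13943/5083 + 6245/3 = 31785164/15249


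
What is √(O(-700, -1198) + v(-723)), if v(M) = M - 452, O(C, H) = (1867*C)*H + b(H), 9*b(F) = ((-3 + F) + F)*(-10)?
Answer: √14091009215/3 ≈ 39569.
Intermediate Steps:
b(F) = 10/3 - 20*F/9 (b(F) = (((-3 + F) + F)*(-10))/9 = ((-3 + 2*F)*(-10))/9 = (30 - 20*F)/9 = 10/3 - 20*F/9)
O(C, H) = 10/3 - 20*H/9 + 1867*C*H (O(C, H) = (1867*C)*H + (10/3 - 20*H/9) = 1867*C*H + (10/3 - 20*H/9) = 10/3 - 20*H/9 + 1867*C*H)
v(M) = -452 + M
√(O(-700, -1198) + v(-723)) = √((10/3 - 20/9*(-1198) + 1867*(-700)*(-1198)) + (-452 - 723)) = √((10/3 + 23960/9 + 1565666200) - 1175) = √(14091019790/9 - 1175) = √(14091009215/9) = √14091009215/3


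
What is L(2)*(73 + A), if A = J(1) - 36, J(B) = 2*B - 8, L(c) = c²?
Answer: 124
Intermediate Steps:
J(B) = -8 + 2*B
A = -42 (A = (-8 + 2*1) - 36 = (-8 + 2) - 36 = -6 - 36 = -42)
L(2)*(73 + A) = 2²*(73 - 42) = 4*31 = 124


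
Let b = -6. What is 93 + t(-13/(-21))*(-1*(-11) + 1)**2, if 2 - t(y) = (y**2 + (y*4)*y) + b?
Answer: 47485/49 ≈ 969.08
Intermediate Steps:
t(y) = 8 - 5*y**2 (t(y) = 2 - ((y**2 + (y*4)*y) - 6) = 2 - ((y**2 + (4*y)*y) - 6) = 2 - ((y**2 + 4*y**2) - 6) = 2 - (5*y**2 - 6) = 2 - (-6 + 5*y**2) = 2 + (6 - 5*y**2) = 8 - 5*y**2)
93 + t(-13/(-21))*(-1*(-11) + 1)**2 = 93 + (8 - 5*(-13/(-21))**2)*(-1*(-11) + 1)**2 = 93 + (8 - 5*(-13*(-1/21))**2)*(11 + 1)**2 = 93 + (8 - 5*(13/21)**2)*12**2 = 93 + (8 - 5*169/441)*144 = 93 + (8 - 845/441)*144 = 93 + (2683/441)*144 = 93 + 42928/49 = 47485/49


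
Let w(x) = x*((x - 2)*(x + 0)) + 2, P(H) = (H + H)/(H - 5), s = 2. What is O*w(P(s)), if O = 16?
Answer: -1696/27 ≈ -62.815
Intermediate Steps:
P(H) = 2*H/(-5 + H) (P(H) = (2*H)/(-5 + H) = 2*H/(-5 + H))
w(x) = 2 + x²*(-2 + x) (w(x) = x*((-2 + x)*x) + 2 = x*(x*(-2 + x)) + 2 = x²*(-2 + x) + 2 = 2 + x²*(-2 + x))
O*w(P(s)) = 16*(2 + (2*2/(-5 + 2))³ - 2*16/(-5 + 2)²) = 16*(2 + (2*2/(-3))³ - 2*(2*2/(-3))²) = 16*(2 + (2*2*(-⅓))³ - 2*(2*2*(-⅓))²) = 16*(2 + (-4/3)³ - 2*(-4/3)²) = 16*(2 - 64/27 - 2*16/9) = 16*(2 - 64/27 - 32/9) = 16*(-106/27) = -1696/27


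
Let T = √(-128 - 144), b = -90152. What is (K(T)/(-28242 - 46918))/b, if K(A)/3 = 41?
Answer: 123/6775824320 ≈ 1.8153e-8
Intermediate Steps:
T = 4*I*√17 (T = √(-272) = 4*I*√17 ≈ 16.492*I)
K(A) = 123 (K(A) = 3*41 = 123)
(K(T)/(-28242 - 46918))/b = (123/(-28242 - 46918))/(-90152) = (123/(-75160))*(-1/90152) = (123*(-1/75160))*(-1/90152) = -123/75160*(-1/90152) = 123/6775824320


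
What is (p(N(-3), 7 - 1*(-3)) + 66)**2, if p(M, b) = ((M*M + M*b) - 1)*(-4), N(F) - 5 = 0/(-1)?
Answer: 52900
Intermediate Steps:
N(F) = 5 (N(F) = 5 + 0/(-1) = 5 + 0*(-1) = 5 + 0 = 5)
p(M, b) = 4 - 4*M**2 - 4*M*b (p(M, b) = ((M**2 + M*b) - 1)*(-4) = (-1 + M**2 + M*b)*(-4) = 4 - 4*M**2 - 4*M*b)
(p(N(-3), 7 - 1*(-3)) + 66)**2 = ((4 - 4*5**2 - 4*5*(7 - 1*(-3))) + 66)**2 = ((4 - 4*25 - 4*5*(7 + 3)) + 66)**2 = ((4 - 100 - 4*5*10) + 66)**2 = ((4 - 100 - 200) + 66)**2 = (-296 + 66)**2 = (-230)**2 = 52900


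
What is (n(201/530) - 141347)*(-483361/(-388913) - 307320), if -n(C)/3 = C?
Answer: 8953802056475562887/206123890 ≈ 4.3439e+10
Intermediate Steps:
n(C) = -3*C
(n(201/530) - 141347)*(-483361/(-388913) - 307320) = (-603/530 - 141347)*(-483361/(-388913) - 307320) = (-603/530 - 141347)*(-483361*(-1/388913) - 307320) = (-3*201/530 - 141347)*(483361/388913 - 307320) = (-603/530 - 141347)*(-119520259799/388913) = -74914513/530*(-119520259799/388913) = 8953802056475562887/206123890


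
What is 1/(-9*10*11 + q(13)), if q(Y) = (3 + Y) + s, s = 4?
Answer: -1/970 ≈ -0.0010309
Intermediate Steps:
q(Y) = 7 + Y (q(Y) = (3 + Y) + 4 = 7 + Y)
1/(-9*10*11 + q(13)) = 1/(-9*10*11 + (7 + 13)) = 1/(-90*11 + 20) = 1/(-990 + 20) = 1/(-970) = -1/970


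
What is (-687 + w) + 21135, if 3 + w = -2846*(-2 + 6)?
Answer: 9061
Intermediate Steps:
w = -11387 (w = -3 - 2846*(-2 + 6) = -3 - 2846*4 = -3 - 11384 = -11387)
(-687 + w) + 21135 = (-687 - 11387) + 21135 = -12074 + 21135 = 9061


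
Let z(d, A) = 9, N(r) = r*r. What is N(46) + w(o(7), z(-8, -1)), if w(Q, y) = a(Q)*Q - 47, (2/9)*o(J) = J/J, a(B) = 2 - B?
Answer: 8231/4 ≈ 2057.8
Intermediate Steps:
N(r) = r**2
o(J) = 9/2 (o(J) = 9*(J/J)/2 = (9/2)*1 = 9/2)
w(Q, y) = -47 + Q*(2 - Q) (w(Q, y) = (2 - Q)*Q - 47 = Q*(2 - Q) - 47 = -47 + Q*(2 - Q))
N(46) + w(o(7), z(-8, -1)) = 46**2 + (-47 - 1*9/2*(-2 + 9/2)) = 2116 + (-47 - 1*9/2*5/2) = 2116 + (-47 - 45/4) = 2116 - 233/4 = 8231/4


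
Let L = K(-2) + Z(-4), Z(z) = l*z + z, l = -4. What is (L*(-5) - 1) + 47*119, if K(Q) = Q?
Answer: 5542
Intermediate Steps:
Z(z) = -3*z (Z(z) = -4*z + z = -3*z)
L = 10 (L = -2 - 3*(-4) = -2 + 12 = 10)
(L*(-5) - 1) + 47*119 = (10*(-5) - 1) + 47*119 = (-50 - 1) + 5593 = -51 + 5593 = 5542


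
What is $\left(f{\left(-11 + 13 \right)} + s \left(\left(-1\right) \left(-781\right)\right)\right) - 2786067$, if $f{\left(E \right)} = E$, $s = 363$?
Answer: $-2502562$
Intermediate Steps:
$\left(f{\left(-11 + 13 \right)} + s \left(\left(-1\right) \left(-781\right)\right)\right) - 2786067 = \left(\left(-11 + 13\right) + 363 \left(\left(-1\right) \left(-781\right)\right)\right) - 2786067 = \left(2 + 363 \cdot 781\right) - 2786067 = \left(2 + 283503\right) - 2786067 = 283505 - 2786067 = -2502562$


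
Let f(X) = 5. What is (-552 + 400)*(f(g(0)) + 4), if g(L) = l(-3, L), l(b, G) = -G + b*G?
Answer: -1368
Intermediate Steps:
l(b, G) = -G + G*b
g(L) = -4*L (g(L) = L*(-1 - 3) = L*(-4) = -4*L)
(-552 + 400)*(f(g(0)) + 4) = (-552 + 400)*(5 + 4) = -152*9 = -1368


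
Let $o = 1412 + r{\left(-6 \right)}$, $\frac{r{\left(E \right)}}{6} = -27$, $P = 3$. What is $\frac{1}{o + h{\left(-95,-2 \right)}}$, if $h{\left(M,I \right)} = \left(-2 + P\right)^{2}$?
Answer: $\frac{1}{1251} \approx 0.00079936$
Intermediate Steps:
$r{\left(E \right)} = -162$ ($r{\left(E \right)} = 6 \left(-27\right) = -162$)
$h{\left(M,I \right)} = 1$ ($h{\left(M,I \right)} = \left(-2 + 3\right)^{2} = 1^{2} = 1$)
$o = 1250$ ($o = 1412 - 162 = 1250$)
$\frac{1}{o + h{\left(-95,-2 \right)}} = \frac{1}{1250 + 1} = \frac{1}{1251}$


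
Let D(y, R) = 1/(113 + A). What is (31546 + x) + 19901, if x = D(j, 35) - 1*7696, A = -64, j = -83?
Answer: 2143800/49 ≈ 43751.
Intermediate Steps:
D(y, R) = 1/49 (D(y, R) = 1/(113 - 64) = 1/49)
x = -377103/49 (x = 1/49 - 1*7696 = 1/49 - 7696 = -377103/49 ≈ -7696.0)
(31546 + x) + 19901 = (31546 - 377103/49) + 19901 = 1168651/49 + 19901 = 2143800/49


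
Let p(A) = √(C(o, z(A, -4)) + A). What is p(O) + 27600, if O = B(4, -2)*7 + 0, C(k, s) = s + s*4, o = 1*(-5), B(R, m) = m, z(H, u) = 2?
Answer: 27600 + 2*I ≈ 27600.0 + 2.0*I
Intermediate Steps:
o = -5
C(k, s) = 5*s (C(k, s) = s + 4*s = 5*s)
O = -14 (O = -2*7 + 0 = -14 + 0 = -14)
p(A) = √(10 + A) (p(A) = √(5*2 + A) = √(10 + A))
p(O) + 27600 = √(10 - 14) + 27600 = √(-4) + 27600 = 2*I + 27600 = 27600 + 2*I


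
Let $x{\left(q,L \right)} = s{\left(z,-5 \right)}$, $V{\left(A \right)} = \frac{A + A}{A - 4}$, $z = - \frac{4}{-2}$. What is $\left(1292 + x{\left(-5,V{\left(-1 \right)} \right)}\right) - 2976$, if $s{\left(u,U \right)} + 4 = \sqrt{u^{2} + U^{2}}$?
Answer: $-1688 + \sqrt{29} \approx -1682.6$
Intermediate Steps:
$z = 2$ ($z = \left(-4\right) \left(- \frac{1}{2}\right) = 2$)
$V{\left(A \right)} = \frac{2 A}{-4 + A}$
$s{\left(u,U \right)} = -4 + \sqrt{U^{2} + u^{2}}$ ($s{\left(u,U \right)} = -4 + \sqrt{u^{2} + U^{2}} = -4 + \sqrt{U^{2} + u^{2}}$)
$x{\left(q,L \right)} = -4 + \sqrt{29}$ ($x{\left(q,L \right)} = -4 + \sqrt{\left(-5\right)^{2} + 2^{2}} = -4 + \sqrt{25 + 4} = -4 + \sqrt{29}$)
$\left(1292 + x{\left(-5,V{\left(-1 \right)} \right)}\right) - 2976 = \left(1292 - \left(4 - \sqrt{29}\right)\right) - 2976 = \left(1288 + \sqrt{29}\right) - 2976 = -1688 + \sqrt{29}$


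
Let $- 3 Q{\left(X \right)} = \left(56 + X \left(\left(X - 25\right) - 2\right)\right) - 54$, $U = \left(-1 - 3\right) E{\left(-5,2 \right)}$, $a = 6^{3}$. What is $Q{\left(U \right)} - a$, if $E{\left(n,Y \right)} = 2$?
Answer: $-310$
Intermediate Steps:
$a = 216$
$U = -8$ ($U = \left(-1 - 3\right) 2 = \left(-4\right) 2 = -8$)
$Q{\left(X \right)} = - \frac{2}{3} - \frac{X \left(-27 + X\right)}{3}$ ($Q{\left(X \right)} = - \frac{\left(56 + X \left(\left(X - 25\right) - 2\right)\right) - 54}{3} = - \frac{\left(56 + X \left(\left(-25 + X\right) - 2\right)\right) - 54}{3} = - \frac{\left(56 + X \left(-27 + X\right)\right) - 54}{3} = - \frac{2 + X \left(-27 + X\right)}{3} = - \frac{2}{3} - \frac{X \left(-27 + X\right)}{3}$)
$Q{\left(U \right)} - a = \left(- \frac{2}{3} + 9 \left(-8\right) - \frac{\left(-8\right)^{2}}{3}\right) - 216 = \left(- \frac{2}{3} - 72 - \frac{64}{3}\right) - 216 = -94 - 216 = -310$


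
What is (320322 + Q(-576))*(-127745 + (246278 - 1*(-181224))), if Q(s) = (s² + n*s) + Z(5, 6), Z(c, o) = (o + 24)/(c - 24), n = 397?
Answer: 2411564249448/19 ≈ 1.2692e+11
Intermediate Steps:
Z(c, o) = (24 + o)/(-24 + c)
Q(s) = -30/19 + s² + 397*s (Q(s) = (s² + 397*s) + (24 + 6)/(-24 + 5) = (s² + 397*s) + 30/(-19) = (s² + 397*s) - 1/19*30 = (s² + 397*s) - 30/19 = -30/19 + s² + 397*s)
(320322 + Q(-576))*(-127745 + (246278 - 1*(-181224))) = (320322 + (-30/19 + (-576)² + 397*(-576)))*(-127745 + (246278 - 1*(-181224))) = (320322 + (-30/19 + 331776 - 228672))*(-127745 + (246278 + 181224)) = (320322 + 1958946/19)*(-127745 + 427502) = (8045064/19)*299757 = 2411564249448/19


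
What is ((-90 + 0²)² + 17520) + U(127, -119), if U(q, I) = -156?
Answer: 25464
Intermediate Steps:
((-90 + 0²)² + 17520) + U(127, -119) = ((-90 + 0²)² + 17520) - 156 = ((-90 + 0)² + 17520) - 156 = ((-90)² + 17520) - 156 = (8100 + 17520) - 156 = 25620 - 156 = 25464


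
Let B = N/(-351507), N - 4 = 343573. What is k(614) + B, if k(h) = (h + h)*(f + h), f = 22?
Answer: 21117648883/27039 ≈ 7.8101e+5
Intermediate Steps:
N = 343577 (N = 4 + 343573 = 343577)
B = -26429/27039 (B = 343577/(-351507) = 343577*(-1/351507) = -26429/27039 ≈ -0.97744)
k(h) = 2*h*(22 + h) (k(h) = (h + h)*(22 + h) = (2*h)*(22 + h) = 2*h*(22 + h))
k(614) + B = 2*614*(22 + 614) - 26429/27039 = 2*614*636 - 26429/27039 = 781008 - 26429/27039 = 21117648883/27039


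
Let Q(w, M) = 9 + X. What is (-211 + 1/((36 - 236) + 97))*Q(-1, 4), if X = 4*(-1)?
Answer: -108670/103 ≈ -1055.0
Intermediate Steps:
X = -4
Q(w, M) = 5 (Q(w, M) = 9 - 4 = 5)
(-211 + 1/((36 - 236) + 97))*Q(-1, 4) = (-211 + 1/((36 - 236) + 97))*5 = (-211 + 1/(-200 + 97))*5 = (-211 + 1/(-103))*5 = (-211 - 1/103)*5 = -21734/103*5 = -108670/103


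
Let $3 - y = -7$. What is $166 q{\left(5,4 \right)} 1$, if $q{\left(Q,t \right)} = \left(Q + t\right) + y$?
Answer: $3154$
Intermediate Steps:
$y = 10$ ($y = 3 - -7 = 3 + 7 = 10$)
$q{\left(Q,t \right)} = 10 + Q + t$ ($q{\left(Q,t \right)} = \left(Q + t\right) + 10 = 10 + Q + t$)
$166 q{\left(5,4 \right)} 1 = 166 \left(10 + 5 + 4\right) 1 = 166 \cdot 19 \cdot 1 = 166 \cdot 19 = 3154$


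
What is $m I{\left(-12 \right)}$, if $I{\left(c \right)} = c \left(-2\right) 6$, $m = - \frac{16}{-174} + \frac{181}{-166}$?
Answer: $- \frac{346056}{2407} \approx -143.77$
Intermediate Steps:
$m = - \frac{14419}{14442}$ ($m = \left(-16\right) \left(- \frac{1}{174}\right) + 181 \left(- \frac{1}{166}\right) = \frac{8}{87} - \frac{181}{166} = - \frac{14419}{14442} \approx -0.99841$)
$I{\left(c \right)} = - 12 c$ ($I{\left(c \right)} = - 2 c 6 = - 12 c$)
$m I{\left(-12 \right)} = - \frac{14419 \left(\left(-12\right) \left(-12\right)\right)}{14442} = \left(- \frac{14419}{14442}\right) 144 = - \frac{346056}{2407}$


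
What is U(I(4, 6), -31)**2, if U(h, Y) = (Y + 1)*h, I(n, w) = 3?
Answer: 8100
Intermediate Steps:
U(h, Y) = h*(1 + Y) (U(h, Y) = (1 + Y)*h = h*(1 + Y))
U(I(4, 6), -31)**2 = (3*(1 - 31))**2 = (3*(-30))**2 = (-90)**2 = 8100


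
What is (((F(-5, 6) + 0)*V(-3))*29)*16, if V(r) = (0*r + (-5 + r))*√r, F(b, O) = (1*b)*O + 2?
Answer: 103936*I*√3 ≈ 1.8002e+5*I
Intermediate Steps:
F(b, O) = 2 + O*b (F(b, O) = b*O + 2 = O*b + 2 = 2 + O*b)
V(r) = √r*(-5 + r) (V(r) = (0 + (-5 + r))*√r = (-5 + r)*√r = √r*(-5 + r))
(((F(-5, 6) + 0)*V(-3))*29)*16 = ((((2 + 6*(-5)) + 0)*(√(-3)*(-5 - 3)))*29)*16 = ((((2 - 30) + 0)*((I*√3)*(-8)))*29)*16 = (((-28 + 0)*(-8*I*√3))*29)*16 = (-(-224)*I*√3*29)*16 = ((224*I*√3)*29)*16 = (6496*I*√3)*16 = 103936*I*√3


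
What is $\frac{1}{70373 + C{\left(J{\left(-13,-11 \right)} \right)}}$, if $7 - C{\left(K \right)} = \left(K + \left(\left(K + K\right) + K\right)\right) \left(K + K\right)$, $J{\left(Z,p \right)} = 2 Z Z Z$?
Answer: $- \frac{1}{154387508} \approx -6.4772 \cdot 10^{-9}$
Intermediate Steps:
$J{\left(Z,p \right)} = 2 Z^{3}$ ($J{\left(Z,p \right)} = 2 Z Z^{2} = 2 Z^{3}$)
$C{\left(K \right)} = 7 - 8 K^{2}$ ($C{\left(K \right)} = 7 - \left(K + \left(\left(K + K\right) + K\right)\right) \left(K + K\right) = 7 - \left(K + \left(2 K + K\right)\right) 2 K = 7 - \left(K + 3 K\right) 2 K = 7 - 4 K 2 K = 7 - 8 K^{2}$)
$\frac{1}{70373 + C{\left(J{\left(-13,-11 \right)} \right)}} = \frac{1}{70373 + \left(7 - 8 \left(2 \left(-13\right)^{3}\right)^{2}\right)} = \frac{1}{70373 + \left(7 - 8 \left(2 \left(-2197\right)\right)^{2}\right)} = \frac{1}{70373 + \left(7 - 8 \left(-4394\right)^{2}\right)} = \frac{1}{70373 + \left(7 - 154457888\right)} = \frac{1}{70373 - 154457881} = \frac{1}{-154387508} = - \frac{1}{154387508}$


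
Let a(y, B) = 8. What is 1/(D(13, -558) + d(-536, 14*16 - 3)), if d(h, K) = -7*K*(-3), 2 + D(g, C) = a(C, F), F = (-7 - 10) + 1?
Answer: 1/4647 ≈ 0.00021519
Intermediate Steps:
F = -16 (F = -17 + 1 = -16)
D(g, C) = 6 (D(g, C) = -2 + 8 = 6)
d(h, K) = 21*K
1/(D(13, -558) + d(-536, 14*16 - 3)) = 1/(6 + 21*(14*16 - 3)) = 1/(6 + 21*(224 - 3)) = 1/(6 + 21*221) = 1/(6 + 4641) = 1/4647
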